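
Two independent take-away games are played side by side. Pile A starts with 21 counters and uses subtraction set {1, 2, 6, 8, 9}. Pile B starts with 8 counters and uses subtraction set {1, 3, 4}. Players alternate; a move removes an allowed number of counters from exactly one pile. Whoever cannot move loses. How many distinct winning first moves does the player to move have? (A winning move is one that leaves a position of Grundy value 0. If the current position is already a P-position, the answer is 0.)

Pile A, S = {1, 2, 6, 8, 9}:
G(0) = 0
G(1) = mex{0} = 1
G(2) = mex{1,0} = 2
G(3) = mex{2,1} = 0
G(4) = mex{0,2} = 1
G(5) = mex{1,0} = 2
G(6) = mex{2,1,0} = 3
G(7) = mex{3,2,1} = 0
G(8) = mex{0,3,2,0} = 1
G(9) = mex{1,0,0,1,0} = 2
G(10) = mex{2,1,1,2,1} = 0
G(11) = mex{0,2,2,0,2} = 1
G(12) = mex{1,0,3,1,0} = 2
G(13) = mex{2,1,0,2,1} = 3
G(14) = mex{3,2,1,3,2} = 0
G(15) = mex{0,3,2,0,3} = 1
G(16) = mex{1,0,0,1,0} = 2
G(17) = mex{2,1,1,2,1} = 0
G(18) = mex{0,2,2,0,2} = 1
G(19) = mex{1,0,3,1,0} = 2
G(20) = mex{2,1,0,2,1} = 3
G(21) = mex{3,2,1,3,2} = 0
G_A(21) = 0.
Pile B, S = {1, 3, 4}:
G(0) = 0
G(1) = mex{0} = 1
G(2) = mex{1} = 0
G(3) = mex{0,0} = 1
G(4) = mex{1,1,0} = 2
G(5) = mex{2,0,1} = 3
G(6) = mex{3,1,0} = 2
G(7) = mex{2,2,1} = 0
G(8) = mex{0,3,2} = 1
G_B(8) = 1.
Combined Grundy value = 0 ⊕ 1 = 1.
A winning move leaves total XOR = 0, i.e. changes one component's Grundy value g to g ⊕ X where X is the current total.
Pile A: need g' = 0⊕1 = 1. Options: 21−1→G=3, 21−2→G=2, 21−6→G=1, 21−8→G=3, 21−9→G=2. Hits: 1.
Pile B: need g' = 1⊕1 = 0. Options: 8−1→G=0, 8−3→G=3, 8−4→G=2. Hits: 1.

2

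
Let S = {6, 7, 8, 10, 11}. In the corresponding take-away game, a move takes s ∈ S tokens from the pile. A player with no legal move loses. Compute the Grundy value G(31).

2

n :  0  1  2  3  4  5  6  7  8  9 10 11 12 13 14 15 16 17 18 19 20 21 22 23 24 25 26 27 28 29 30 31
G :  0  0  0  0  0  0  1  1  1  1  1  1  2  2  2  2  2  0  0  0  0  0  0  1  1  1  1  1  1  2  2  2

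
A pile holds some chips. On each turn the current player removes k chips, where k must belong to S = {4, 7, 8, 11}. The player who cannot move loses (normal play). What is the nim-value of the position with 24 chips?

2

n :  0  1  2  3  4  5  6  7  8  9 10 11 12 13 14 15 16 17 18 19 20 21 22 23 24
G :  0  0  0  0  1  1  1  1  2  2  2  2  3  3  3  0  0  0  0  1  1  1  1  2  2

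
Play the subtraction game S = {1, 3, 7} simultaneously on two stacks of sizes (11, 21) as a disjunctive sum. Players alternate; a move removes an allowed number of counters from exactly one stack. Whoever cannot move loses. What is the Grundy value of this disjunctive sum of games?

0

All stacks use S = {1, 3, 7}:
G(0) = 0
G(1) = mex{0} = 1
G(2) = mex{1} = 0
G(3) = mex{0,0} = 1
G(4) = mex{1,1} = 0
G(5) = mex{0,0} = 1
G(6) = mex{1,1} = 0
G(7) = mex{0,0,0} = 1
G(8) = mex{1,1,1} = 0
G(9) = mex{0,0,0} = 1
G(10) = mex{1,1,1} = 0
G(11) = mex{0,0,0} = 1
G(12) = mex{1,1,1} = 0
G(13) = mex{0,0,0} = 1
G(14) = mex{1,1,1} = 0
G(15) = mex{0,0,0} = 1
G(16) = mex{1,1,1} = 0
G(17) = mex{0,0,0} = 1
G(18) = mex{1,1,1} = 0
G(19) = mex{0,0,0} = 1
G(20) = mex{1,1,1} = 0
G(21) = mex{0,0,0} = 1
Stack A: G(11) = 1.
Stack B: G(21) = 1.
Combined Grundy value = 1 ⊕ 1 = 0.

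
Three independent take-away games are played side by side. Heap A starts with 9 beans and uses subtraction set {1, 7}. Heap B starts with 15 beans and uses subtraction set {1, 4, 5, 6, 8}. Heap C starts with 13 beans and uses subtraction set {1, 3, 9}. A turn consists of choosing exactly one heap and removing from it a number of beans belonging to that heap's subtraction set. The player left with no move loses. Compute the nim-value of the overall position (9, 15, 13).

Heap A, S = {1, 7}:
n : 0 1 2 3 4 5 6 7 8 9
G : 0 1 0 1 0 1 0 1 0 1
G_A(9) = 1.
Heap B, S = {1, 4, 5, 6, 8}:
G(0) = 0
G(1) = mex{0} = 1
G(2) = mex{1} = 0
G(3) = mex{0} = 1
G(4) = mex{1,0} = 2
G(5) = mex{2,1,0} = 3
G(6) = mex{3,0,1,0} = 2
G(7) = mex{2,1,0,1} = 3
G(8) = mex{3,2,1,0,0} = 4
G(9) = mex{4,3,2,1,1} = 0
G(10) = mex{0,2,3,2,0} = 1
G(11) = mex{1,3,2,3,1} = 0
G(12) = mex{0,4,3,2,2} = 1
G(13) = mex{1,0,4,3,3} = 2
G(14) = mex{2,1,0,4,2} = 3
G(15) = mex{3,0,1,0,3} = 2
G_B(15) = 2.
Heap C, S = {1, 3, 9}:
G(0) = 0
G(1) = mex{0} = 1
G(2) = mex{1} = 0
G(3) = mex{0,0} = 1
G(4) = mex{1,1} = 0
G(5) = mex{0,0} = 1
G(6) = mex{1,1} = 0
G(7) = mex{0,0} = 1
G(8) = mex{1,1} = 0
G(9) = mex{0,0,0} = 1
G(10) = mex{1,1,1} = 0
G(11) = mex{0,0,0} = 1
G(12) = mex{1,1,1} = 0
G(13) = mex{0,0,0} = 1
G_C(13) = 1.
Combined Grundy value = 1 ⊕ 2 ⊕ 1 = 2.

2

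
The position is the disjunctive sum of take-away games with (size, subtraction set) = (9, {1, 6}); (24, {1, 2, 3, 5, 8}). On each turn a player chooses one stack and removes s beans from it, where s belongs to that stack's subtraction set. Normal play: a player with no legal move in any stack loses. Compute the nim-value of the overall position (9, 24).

0

Stack A, S = {1, 6}:
G(0) = 0
G(1) = mex{0} = 1
G(2) = mex{1} = 0
G(3) = mex{0} = 1
G(4) = mex{1} = 0
G(5) = mex{0} = 1
G(6) = mex{1,0} = 2
G(7) = mex{2,1} = 0
G(8) = mex{0,0} = 1
G(9) = mex{1,1} = 0
G_A(9) = 0.
Stack B, S = {1, 2, 3, 5, 8}:
n :  0  1  2  3  4  5  6  7  8  9 10 11 12 13 14 15 16 17 18 19 20 21 22 23 24
G :  0  1  2  3  0  1  2  3  4  5  0  1  2  3  0  1  2  3  4  5  0  1  2  3  0
G_B(24) = 0.
Combined Grundy value = 0 ⊕ 0 = 0.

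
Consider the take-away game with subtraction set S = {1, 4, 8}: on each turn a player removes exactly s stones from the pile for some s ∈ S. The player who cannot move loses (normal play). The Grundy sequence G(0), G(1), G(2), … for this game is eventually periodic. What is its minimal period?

G(0) = 0
G(1) = mex{0} = 1
G(2) = mex{1} = 0
G(3) = mex{0} = 1
G(4) = mex{1,0} = 2
G(5) = mex{2,1} = 0
G(6) = mex{0,0} = 1
G(7) = mex{1,1} = 0
G(8) = mex{0,2,0} = 1
G(9) = mex{1,0,1} = 2
G(10) = mex{2,1,0} = 3
G(11) = mex{3,0,1} = 2
G(12) = mex{2,1,2} = 0
G(13) = mex{0,2,0} = 1
G(14) = mex{1,3,1} = 0
G(15) = mex{0,2,0} = 1
G(16) = mex{1,0,1} = 2
G(17) = mex{2,1,2} = 0
G(18) = mex{0,0,3} = 1
G(19) = mex{1,1,2} = 0
G(20) = mex{0,2,0} = 1
G(21) = mex{1,0,1} = 2
G(22) = mex{2,1,0} = 3
G(23) = mex{3,0,1} = 2
G(24) = mex{2,1,2} = 0
G(25) = mex{0,2,0} = 1
G(n+12) = G(n) holds for n = 0,…,7 (a full window of length max(S) = 8), so the sequence is purely periodic with period 12.

12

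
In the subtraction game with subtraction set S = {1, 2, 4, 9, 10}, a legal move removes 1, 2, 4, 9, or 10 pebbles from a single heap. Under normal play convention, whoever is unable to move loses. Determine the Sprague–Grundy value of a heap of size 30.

2

n :  0  1  2  3  4  5  6  7  8  9 10 11 12 13 14 15 16 17 18 19 20 21 22 23 24 25 26 27 28 29 30
G :  0  1  2  0  1  2  0  1  2  3  4  0  1  2  0  1  2  0  1  2  3  4  0  1  2  0  1  2  0  1  2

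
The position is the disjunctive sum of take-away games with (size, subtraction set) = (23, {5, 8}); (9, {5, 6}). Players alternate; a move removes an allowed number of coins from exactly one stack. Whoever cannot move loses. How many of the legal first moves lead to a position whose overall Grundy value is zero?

1

Stack A, S = {5, 8}:
n :  0  1  2  3  4  5  6  7  8  9 10 11 12 13 14 15 16 17 18 19 20 21 22 23
G :  0  0  0  0  0  1  1  1  1  1  2  2  2  0  0  0  0  0  1  1  1  1  1  2
G_A(23) = 2.
Stack B, S = {5, 6}:
G(0) = 0
G(1) = mex{} = 0
G(2) = mex{} = 0
G(3) = mex{} = 0
G(4) = mex{} = 0
G(5) = mex{0} = 1
G(6) = mex{0,0} = 1
G(7) = mex{0,0} = 1
G(8) = mex{0,0} = 1
G(9) = mex{0,0} = 1
G_B(9) = 1.
Combined Grundy value = 2 ⊕ 1 = 3.
A winning move leaves total XOR = 0, i.e. changes one component's Grundy value g to g ⊕ X where X is the current total.
Stack A: need g' = 2⊕3 = 1. Options: 23−5→G=1, 23−8→G=0. Hits: 1.
Stack B: need g' = 1⊕3 = 2. Options: 9−5→G=0, 9−6→G=0. Hits: 0.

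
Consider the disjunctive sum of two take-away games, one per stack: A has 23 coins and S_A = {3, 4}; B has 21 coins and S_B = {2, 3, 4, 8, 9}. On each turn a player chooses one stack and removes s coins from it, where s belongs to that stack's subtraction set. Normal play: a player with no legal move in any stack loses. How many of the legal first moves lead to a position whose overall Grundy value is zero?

5

Stack A, S = {3, 4}:
G(0) = 0
G(1) = mex{} = 0
G(2) = mex{} = 0
G(3) = mex{0} = 1
G(4) = mex{0,0} = 1
G(5) = mex{0,0} = 1
G(6) = mex{1,0} = 2
G(7) = mex{1,1} = 0
G(8) = mex{1,1} = 0
G(9) = mex{2,1} = 0
G(10) = mex{0,2} = 1
G(11) = mex{0,0} = 1
G(12) = mex{0,0} = 1
G(13) = mex{1,0} = 2
G(14) = mex{1,1} = 0
G(15) = mex{1,1} = 0
G(16) = mex{2,1} = 0
G(17) = mex{0,2} = 1
G(18) = mex{0,0} = 1
G(19) = mex{0,0} = 1
G(20) = mex{1,0} = 2
G(21) = mex{1,1} = 0
G(22) = mex{1,1} = 0
G(23) = mex{2,1} = 0
G_A(23) = 0.
Stack B, S = {2, 3, 4, 8, 9}:
n :  0  1  2  3  4  5  6  7  8  9 10 11 12 13 14 15 16 17 18 19 20 21
G :  0  0  1  1  2  2  0  0  1  1  2  2  0  0  1  1  2  2  0  0  1  1
G_B(21) = 1.
Combined Grundy value = 0 ⊕ 1 = 1.
A winning move leaves total XOR = 0, i.e. changes one component's Grundy value g to g ⊕ X where X is the current total.
Stack A: need g' = 0⊕1 = 1. Options: 23−3→G=2, 23−4→G=1. Hits: 1.
Stack B: need g' = 1⊕1 = 0. Options: 21−2→G=0, 21−3→G=0, 21−4→G=2, 21−8→G=0, 21−9→G=0. Hits: 4.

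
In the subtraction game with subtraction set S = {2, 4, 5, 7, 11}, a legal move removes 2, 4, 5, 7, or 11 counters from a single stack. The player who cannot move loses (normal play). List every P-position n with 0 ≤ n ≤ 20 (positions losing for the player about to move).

n :  0  1  2  3  4  5  6  7  8  9 10 11 12 13 14 15 16 17 18 19 20
G :  0  0  1  1  2  2  3  3  4  0  0  1  1  2  2  3  3  4  0  0  1
P-positions are exactly the n with G(n) = 0.

0, 1, 9, 10, 18, 19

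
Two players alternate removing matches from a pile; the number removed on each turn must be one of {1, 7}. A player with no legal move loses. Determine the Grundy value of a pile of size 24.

G(0) = 0
G(1) = mex{0} = 1
G(2) = mex{1} = 0
G(3) = mex{0} = 1
G(4) = mex{1} = 0
G(5) = mex{0} = 1
G(6) = mex{1} = 0
G(7) = mex{0,0} = 1
G(8) = mex{1,1} = 0
G(9) = mex{0,0} = 1
G(10) = mex{1,1} = 0
G(11) = mex{0,0} = 1
G(12) = mex{1,1} = 0
G(13) = mex{0,0} = 1
G(14) = mex{1,1} = 0
G(15) = mex{0,0} = 1
G(16) = mex{1,1} = 0
G(17) = mex{0,0} = 1
G(18) = mex{1,1} = 0
G(19) = mex{0,0} = 1
G(20) = mex{1,1} = 0
G(21) = mex{0,0} = 1
G(22) = mex{1,1} = 0
G(23) = mex{0,0} = 1
G(24) = mex{1,1} = 0

0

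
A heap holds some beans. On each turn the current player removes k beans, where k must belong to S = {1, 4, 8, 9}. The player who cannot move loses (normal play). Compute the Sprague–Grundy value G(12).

0

n :  0  1  2  3  4  5  6  7  8  9 10 11 12
G :  0  1  0  1  2  0  1  0  1  2  3  2  0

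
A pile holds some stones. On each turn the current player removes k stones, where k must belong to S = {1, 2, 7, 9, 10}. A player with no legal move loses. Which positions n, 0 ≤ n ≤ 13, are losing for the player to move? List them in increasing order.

G(0) = 0
G(1) = mex{0} = 1
G(2) = mex{1,0} = 2
G(3) = mex{2,1} = 0
G(4) = mex{0,2} = 1
G(5) = mex{1,0} = 2
G(6) = mex{2,1} = 0
G(7) = mex{0,2,0} = 1
G(8) = mex{1,0,1} = 2
G(9) = mex{2,1,2,0} = 3
G(10) = mex{3,2,0,1,0} = 4
G(11) = mex{4,3,1,2,1} = 0
G(12) = mex{0,4,2,0,2} = 1
G(13) = mex{1,0,0,1,0} = 2
P-positions are exactly the n with G(n) = 0.

0, 3, 6, 11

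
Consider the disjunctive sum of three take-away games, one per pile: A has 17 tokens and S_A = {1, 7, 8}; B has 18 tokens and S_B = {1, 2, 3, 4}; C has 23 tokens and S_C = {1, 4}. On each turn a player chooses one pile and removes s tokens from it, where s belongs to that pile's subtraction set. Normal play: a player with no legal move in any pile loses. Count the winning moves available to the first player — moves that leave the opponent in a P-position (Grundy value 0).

2

Pile A, S = {1, 7, 8}:
G(0) = 0
G(1) = mex{0} = 1
G(2) = mex{1} = 0
G(3) = mex{0} = 1
G(4) = mex{1} = 0
G(5) = mex{0} = 1
G(6) = mex{1} = 0
G(7) = mex{0,0} = 1
G(8) = mex{1,1,0} = 2
G(9) = mex{2,0,1} = 3
G(10) = mex{3,1,0} = 2
G(11) = mex{2,0,1} = 3
G(12) = mex{3,1,0} = 2
G(13) = mex{2,0,1} = 3
G(14) = mex{3,1,0} = 2
G(15) = mex{2,2,1} = 0
G(16) = mex{0,3,2} = 1
G(17) = mex{1,2,3} = 0
G_A(17) = 0.
Pile B, S = {1, 2, 3, 4}:
G(0) = 0
G(1) = mex{0} = 1
G(2) = mex{1,0} = 2
G(3) = mex{2,1,0} = 3
G(4) = mex{3,2,1,0} = 4
G(5) = mex{4,3,2,1} = 0
G(6) = mex{0,4,3,2} = 1
G(7) = mex{1,0,4,3} = 2
G(8) = mex{2,1,0,4} = 3
G(9) = mex{3,2,1,0} = 4
G(10) = mex{4,3,2,1} = 0
G(11) = mex{0,4,3,2} = 1
G(12) = mex{1,0,4,3} = 2
G(13) = mex{2,1,0,4} = 3
G(14) = mex{3,2,1,0} = 4
G(15) = mex{4,3,2,1} = 0
G(16) = mex{0,4,3,2} = 1
G(17) = mex{1,0,4,3} = 2
G(18) = mex{2,1,0,4} = 3
G_B(18) = 3.
Pile C, S = {1, 4}:
n :  0  1  2  3  4  5  6  7  8  9 10 11 12 13 14 15 16 17 18 19 20 21 22 23
G :  0  1  0  1  2  0  1  0  1  2  0  1  0  1  2  0  1  0  1  2  0  1  0  1
G_C(23) = 1.
Combined Grundy value = 0 ⊕ 3 ⊕ 1 = 2.
A winning move leaves total XOR = 0, i.e. changes one component's Grundy value g to g ⊕ X where X is the current total.
Pile A: need g' = 0⊕2 = 2. Options: 17−1→G=1, 17−7→G=2, 17−8→G=3. Hits: 1.
Pile B: need g' = 3⊕2 = 1. Options: 18−1→G=2, 18−2→G=1, 18−3→G=0, 18−4→G=4. Hits: 1.
Pile C: need g' = 1⊕2 = 3. Options: 23−1→G=0, 23−4→G=2. Hits: 0.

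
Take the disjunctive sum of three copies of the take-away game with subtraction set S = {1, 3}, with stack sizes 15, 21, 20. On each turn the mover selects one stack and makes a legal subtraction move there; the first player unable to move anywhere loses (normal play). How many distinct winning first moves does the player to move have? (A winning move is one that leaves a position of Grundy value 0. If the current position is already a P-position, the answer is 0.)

0

All stacks use S = {1, 3}:
G(0) = 0
G(1) = mex{0} = 1
G(2) = mex{1} = 0
G(3) = mex{0,0} = 1
G(4) = mex{1,1} = 0
G(5) = mex{0,0} = 1
G(6) = mex{1,1} = 0
G(7) = mex{0,0} = 1
G(8) = mex{1,1} = 0
G(9) = mex{0,0} = 1
G(10) = mex{1,1} = 0
G(11) = mex{0,0} = 1
G(12) = mex{1,1} = 0
G(13) = mex{0,0} = 1
G(14) = mex{1,1} = 0
G(15) = mex{0,0} = 1
G(16) = mex{1,1} = 0
G(17) = mex{0,0} = 1
G(18) = mex{1,1} = 0
G(19) = mex{0,0} = 1
G(20) = mex{1,1} = 0
G(21) = mex{0,0} = 1
Stack A: G(15) = 1.
Stack B: G(21) = 1.
Stack C: G(20) = 0.
Combined Grundy value = 1 ⊕ 1 ⊕ 0 = 0.
A winning move leaves total XOR = 0, i.e. changes one component's Grundy value g to g ⊕ X where X is the current total.
Stack A: target g' = 1⊕0 = 1, but every legal move changes the Grundy value (mex property), so 0 moves.
Stack B: target g' = 1⊕0 = 1, but every legal move changes the Grundy value (mex property), so 0 moves.
Stack C: target g' = 0⊕0 = 0, but every legal move changes the Grundy value (mex property), so 0 moves.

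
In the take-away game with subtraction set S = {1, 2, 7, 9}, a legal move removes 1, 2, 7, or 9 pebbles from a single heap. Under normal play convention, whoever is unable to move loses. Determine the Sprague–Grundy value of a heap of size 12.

n :  0  1  2  3  4  5  6  7  8  9 10 11 12
G :  0  1  2  0  1  2  0  1  2  3  4  0  1

1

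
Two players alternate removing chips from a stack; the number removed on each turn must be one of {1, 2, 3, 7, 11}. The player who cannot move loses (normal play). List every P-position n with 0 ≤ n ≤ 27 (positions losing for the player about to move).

0, 4, 8, 12, 16, 20, 24

G(0) = 0
G(1) = mex{0} = 1
G(2) = mex{1,0} = 2
G(3) = mex{2,1,0} = 3
G(4) = mex{3,2,1} = 0
G(5) = mex{0,3,2} = 1
G(6) = mex{1,0,3} = 2
G(7) = mex{2,1,0,0} = 3
G(8) = mex{3,2,1,1} = 0
G(9) = mex{0,3,2,2} = 1
G(10) = mex{1,0,3,3} = 2
G(11) = mex{2,1,0,0,0} = 3
G(12) = mex{3,2,1,1,1} = 0
G(13) = mex{0,3,2,2,2} = 1
G(14) = mex{1,0,3,3,3} = 2
G(15) = mex{2,1,0,0,0} = 3
G(16) = mex{3,2,1,1,1} = 0
G(17) = mex{0,3,2,2,2} = 1
G(18) = mex{1,0,3,3,3} = 2
G(19) = mex{2,1,0,0,0} = 3
G(20) = mex{3,2,1,1,1} = 0
G(21) = mex{0,3,2,2,2} = 1
G(22) = mex{1,0,3,3,3} = 2
G(23) = mex{2,1,0,0,0} = 3
G(24) = mex{3,2,1,1,1} = 0
G(25) = mex{0,3,2,2,2} = 1
G(26) = mex{1,0,3,3,3} = 2
G(27) = mex{2,1,0,0,0} = 3
P-positions are exactly the n with G(n) = 0.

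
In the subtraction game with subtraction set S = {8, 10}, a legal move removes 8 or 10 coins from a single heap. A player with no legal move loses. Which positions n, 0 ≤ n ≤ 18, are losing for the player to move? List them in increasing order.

0, 1, 2, 3, 4, 5, 6, 7, 18

n :  0  1  2  3  4  5  6  7  8  9 10 11 12 13 14 15 16 17 18
G :  0  0  0  0  0  0  0  0  1  1  1  1  1  1  1  1  2  2  0
P-positions are exactly the n with G(n) = 0.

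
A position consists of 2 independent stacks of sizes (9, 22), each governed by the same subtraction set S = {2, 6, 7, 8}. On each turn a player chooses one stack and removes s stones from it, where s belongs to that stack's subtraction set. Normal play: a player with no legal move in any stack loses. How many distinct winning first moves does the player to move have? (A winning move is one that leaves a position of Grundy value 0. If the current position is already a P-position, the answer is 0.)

0

All stacks use S = {2, 6, 7, 8}:
n :  0  1  2  3  4  5  6  7  8  9 10 11 12 13 14 15 16 17 18 19 20 21 22
G :  0  0  1  1  0  0  1  1  2  2  3  3  2  2  0  0  1  1  0  0  1  1  2
Stack A: G(9) = 2.
Stack B: G(22) = 2.
Combined Grundy value = 2 ⊕ 2 = 0.
A winning move leaves total XOR = 0, i.e. changes one component's Grundy value g to g ⊕ X where X is the current total.
Stack A: target g' = 2⊕0 = 2, but every legal move changes the Grundy value (mex property), so 0 moves.
Stack B: target g' = 2⊕0 = 2, but every legal move changes the Grundy value (mex property), so 0 moves.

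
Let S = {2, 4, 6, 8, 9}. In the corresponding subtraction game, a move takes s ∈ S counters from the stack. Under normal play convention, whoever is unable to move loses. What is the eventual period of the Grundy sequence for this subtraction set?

11

n :  0  1  2  3  4  5  6  7  8  9 10 11 12 13 14 15 16 17 18 19 20 21 22 23
G :  0  0  1  1  2  2  3  3  4  4  5  0  0  1  1  2  2  3  3  4  4  5  0  0
G(n+11) = G(n) holds for n = 0,…,8 (a full window of length max(S) = 9), so the sequence is purely periodic with period 11.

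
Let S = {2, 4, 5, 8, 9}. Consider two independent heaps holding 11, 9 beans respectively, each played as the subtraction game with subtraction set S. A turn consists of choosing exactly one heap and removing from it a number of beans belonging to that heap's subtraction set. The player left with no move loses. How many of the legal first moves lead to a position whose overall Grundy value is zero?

All heaps use S = {2, 4, 5, 8, 9}:
n :  0  1  2  3  4  5  6  7  8  9 10 11
G :  0  0  1  1  2  2  3  0  4  1  5  2
Heap A: G(11) = 2.
Heap B: G(9) = 1.
Combined Grundy value = 2 ⊕ 1 = 3.
A winning move leaves total XOR = 0, i.e. changes one component's Grundy value g to g ⊕ X where X is the current total.
Heap A: need g' = 2⊕3 = 1. Options: 11−2→G=1, 11−4→G=0, 11−5→G=3, 11−8→G=1, 11−9→G=1. Hits: 3.
Heap B: need g' = 1⊕3 = 2. Options: 9−2→G=0, 9−4→G=2, 9−5→G=2, 9−8→G=0, 9−9→G=0. Hits: 2.

5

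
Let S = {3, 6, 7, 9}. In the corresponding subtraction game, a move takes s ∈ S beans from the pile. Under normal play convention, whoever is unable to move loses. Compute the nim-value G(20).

2

G(0) = 0
G(1) = mex{} = 0
G(2) = mex{} = 0
G(3) = mex{0} = 1
G(4) = mex{0} = 1
G(5) = mex{0} = 1
G(6) = mex{1,0} = 2
G(7) = mex{1,0,0} = 2
G(8) = mex{1,0,0} = 2
G(9) = mex{2,1,0,0} = 3
G(10) = mex{2,1,1,0} = 3
G(11) = mex{2,1,1,0} = 3
G(12) = mex{3,2,1,1} = 0
G(13) = mex{3,2,2,1} = 0
G(14) = mex{3,2,2,1} = 0
G(15) = mex{0,3,2,2} = 1
G(16) = mex{0,3,3,2} = 1
G(17) = mex{0,3,3,2} = 1
G(18) = mex{1,0,3,3} = 2
G(19) = mex{1,0,0,3} = 2
G(20) = mex{1,0,0,3} = 2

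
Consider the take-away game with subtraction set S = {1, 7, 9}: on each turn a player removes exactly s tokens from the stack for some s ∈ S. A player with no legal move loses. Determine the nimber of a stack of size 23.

n :  0  1  2  3  4  5  6  7  8  9 10 11 12 13 14 15 16 17 18 19 20 21 22 23
G :  0  1  0  1  0  1  0  1  0  1  0  1  0  1  0  1  0  1  0  1  0  1  0  1

1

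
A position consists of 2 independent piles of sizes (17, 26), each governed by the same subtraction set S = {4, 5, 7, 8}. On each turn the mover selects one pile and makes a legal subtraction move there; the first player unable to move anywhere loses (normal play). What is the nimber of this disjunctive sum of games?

1

All piles use S = {4, 5, 7, 8}:
n :  0  1  2  3  4  5  6  7  8  9 10 11 12 13 14 15 16 17 18 19 20 21 22 23 24 25 26
G :  0  0  0  0  1  1  1  1  2  2  2  2  0  0  0  0  1  1  1  1  2  2  2  2  0  0  0
Pile A: G(17) = 1.
Pile B: G(26) = 0.
Combined Grundy value = 1 ⊕ 0 = 1.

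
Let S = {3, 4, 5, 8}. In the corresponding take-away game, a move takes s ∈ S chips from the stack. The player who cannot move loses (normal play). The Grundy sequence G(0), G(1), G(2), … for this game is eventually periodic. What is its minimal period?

n :  0  1  2  3  4  5  6  7  8  9 10 11 12 13 14 15 16 17 18 19 20 21 22 23
G :  0  0  0  1  1  1  2  2  2  3  3  0  0  0  1  1  1  2  2  2  3  3  0  0
G(n+11) = G(n) holds for n = 0,…,7 (a full window of length max(S) = 8), so the sequence is purely periodic with period 11.

11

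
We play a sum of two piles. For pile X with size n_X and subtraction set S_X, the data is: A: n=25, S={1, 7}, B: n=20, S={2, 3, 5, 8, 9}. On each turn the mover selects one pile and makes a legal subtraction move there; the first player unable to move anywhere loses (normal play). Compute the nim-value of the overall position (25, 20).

0

Pile A, S = {1, 7}:
G(0) = 0
G(1) = mex{0} = 1
G(2) = mex{1} = 0
G(3) = mex{0} = 1
G(4) = mex{1} = 0
G(5) = mex{0} = 1
G(6) = mex{1} = 0
G(7) = mex{0,0} = 1
G(8) = mex{1,1} = 0
G(9) = mex{0,0} = 1
G(10) = mex{1,1} = 0
G(11) = mex{0,0} = 1
G(12) = mex{1,1} = 0
G(13) = mex{0,0} = 1
G(14) = mex{1,1} = 0
G(15) = mex{0,0} = 1
G(16) = mex{1,1} = 0
G(17) = mex{0,0} = 1
G(18) = mex{1,1} = 0
G(19) = mex{0,0} = 1
G(20) = mex{1,1} = 0
G(21) = mex{0,0} = 1
G(22) = mex{1,1} = 0
G(23) = mex{0,0} = 1
G(24) = mex{1,1} = 0
G(25) = mex{0,0} = 1
G_A(25) = 1.
Pile B, S = {2, 3, 5, 8, 9}:
G(0) = 0
G(1) = mex{} = 0
G(2) = mex{0} = 1
G(3) = mex{0,0} = 1
G(4) = mex{1,0} = 2
G(5) = mex{1,1,0} = 2
G(6) = mex{2,1,0} = 3
G(7) = mex{2,2,1} = 0
G(8) = mex{3,2,1,0} = 4
G(9) = mex{0,3,2,0,0} = 1
G(10) = mex{4,0,2,1,0} = 3
G(11) = mex{1,4,3,1,1} = 0
G(12) = mex{3,1,0,2,1} = 4
G(13) = mex{0,3,4,2,2} = 1
G(14) = mex{4,0,1,3,2} = 5
G(15) = mex{1,4,3,0,3} = 2
G(16) = mex{5,1,0,4,0} = 2
G(17) = mex{2,5,4,1,4} = 0
G(18) = mex{2,2,1,3,1} = 0
G(19) = mex{0,2,5,0,3} = 1
G(20) = mex{0,0,2,4,0} = 1
G_B(20) = 1.
Combined Grundy value = 1 ⊕ 1 = 0.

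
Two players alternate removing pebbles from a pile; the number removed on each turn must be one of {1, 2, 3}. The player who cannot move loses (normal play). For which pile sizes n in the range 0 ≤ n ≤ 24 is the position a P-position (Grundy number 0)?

0, 4, 8, 12, 16, 20, 24

G(0) = 0
G(1) = mex{0} = 1
G(2) = mex{1,0} = 2
G(3) = mex{2,1,0} = 3
G(4) = mex{3,2,1} = 0
G(5) = mex{0,3,2} = 1
G(6) = mex{1,0,3} = 2
G(7) = mex{2,1,0} = 3
G(8) = mex{3,2,1} = 0
G(9) = mex{0,3,2} = 1
G(10) = mex{1,0,3} = 2
G(11) = mex{2,1,0} = 3
G(12) = mex{3,2,1} = 0
G(13) = mex{0,3,2} = 1
G(14) = mex{1,0,3} = 2
G(15) = mex{2,1,0} = 3
G(16) = mex{3,2,1} = 0
G(17) = mex{0,3,2} = 1
G(18) = mex{1,0,3} = 2
G(19) = mex{2,1,0} = 3
G(20) = mex{3,2,1} = 0
G(21) = mex{0,3,2} = 1
G(22) = mex{1,0,3} = 2
G(23) = mex{2,1,0} = 3
G(24) = mex{3,2,1} = 0
P-positions are exactly the n with G(n) = 0.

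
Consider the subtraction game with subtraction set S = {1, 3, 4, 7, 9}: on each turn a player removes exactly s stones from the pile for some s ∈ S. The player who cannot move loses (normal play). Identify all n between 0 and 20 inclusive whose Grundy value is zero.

G(0) = 0
G(1) = mex{0} = 1
G(2) = mex{1} = 0
G(3) = mex{0,0} = 1
G(4) = mex{1,1,0} = 2
G(5) = mex{2,0,1} = 3
G(6) = mex{3,1,0} = 2
G(7) = mex{2,2,1,0} = 3
G(8) = mex{3,3,2,1} = 0
G(9) = mex{0,2,3,0,0} = 1
G(10) = mex{1,3,2,1,1} = 0
G(11) = mex{0,0,3,2,0} = 1
G(12) = mex{1,1,0,3,1} = 2
G(13) = mex{2,0,1,2,2} = 3
G(14) = mex{3,1,0,3,3} = 2
G(15) = mex{2,2,1,0,2} = 3
G(16) = mex{3,3,2,1,3} = 0
G(17) = mex{0,2,3,0,0} = 1
G(18) = mex{1,3,2,1,1} = 0
G(19) = mex{0,0,3,2,0} = 1
G(20) = mex{1,1,0,3,1} = 2
P-positions are exactly the n with G(n) = 0.

0, 2, 8, 10, 16, 18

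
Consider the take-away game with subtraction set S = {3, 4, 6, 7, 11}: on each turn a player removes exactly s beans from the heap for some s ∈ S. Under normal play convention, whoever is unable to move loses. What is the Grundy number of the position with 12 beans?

G(0) = 0
G(1) = mex{} = 0
G(2) = mex{} = 0
G(3) = mex{0} = 1
G(4) = mex{0,0} = 1
G(5) = mex{0,0} = 1
G(6) = mex{1,0,0} = 2
G(7) = mex{1,1,0,0} = 2
G(8) = mex{1,1,0,0} = 2
G(9) = mex{2,1,1,0} = 3
G(10) = mex{2,2,1,1} = 0
G(11) = mex{2,2,1,1,0} = 3
G(12) = mex{3,2,2,1,0} = 4

4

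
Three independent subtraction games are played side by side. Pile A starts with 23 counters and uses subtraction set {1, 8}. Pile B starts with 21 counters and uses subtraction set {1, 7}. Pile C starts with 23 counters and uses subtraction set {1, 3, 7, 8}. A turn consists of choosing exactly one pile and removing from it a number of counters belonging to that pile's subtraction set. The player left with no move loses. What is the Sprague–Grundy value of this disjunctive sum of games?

2

Pile A, S = {1, 8}:
G(0) = 0
G(1) = mex{0} = 1
G(2) = mex{1} = 0
G(3) = mex{0} = 1
G(4) = mex{1} = 0
G(5) = mex{0} = 1
G(6) = mex{1} = 0
G(7) = mex{0} = 1
G(8) = mex{1,0} = 2
G(9) = mex{2,1} = 0
G(10) = mex{0,0} = 1
G(11) = mex{1,1} = 0
G(12) = mex{0,0} = 1
G(13) = mex{1,1} = 0
G(14) = mex{0,0} = 1
G(15) = mex{1,1} = 0
G(16) = mex{0,2} = 1
G(17) = mex{1,0} = 2
G(18) = mex{2,1} = 0
G(19) = mex{0,0} = 1
G(20) = mex{1,1} = 0
G(21) = mex{0,0} = 1
G(22) = mex{1,1} = 0
G(23) = mex{0,0} = 1
G_A(23) = 1.
Pile B, S = {1, 7}:
n :  0  1  2  3  4  5  6  7  8  9 10 11 12 13 14 15 16 17 18 19 20 21
G :  0  1  0  1  0  1  0  1  0  1  0  1  0  1  0  1  0  1  0  1  0  1
G_B(21) = 1.
Pile C, S = {1, 3, 7, 8}:
n :  0  1  2  3  4  5  6  7  8  9 10 11 12 13 14 15 16 17 18 19 20 21 22 23
G :  0  1  0  1  0  1  0  1  2  3  2  3  2  3  2  0  1  0  1  0  1  0  1  2
G_C(23) = 2.
Combined Grundy value = 1 ⊕ 1 ⊕ 2 = 2.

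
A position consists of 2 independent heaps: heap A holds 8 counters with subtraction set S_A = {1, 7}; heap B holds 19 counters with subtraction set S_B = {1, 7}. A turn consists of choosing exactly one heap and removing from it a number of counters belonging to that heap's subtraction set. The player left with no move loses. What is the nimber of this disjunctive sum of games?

1

Heap A, S = {1, 7}:
n : 0 1 2 3 4 5 6 7 8
G : 0 1 0 1 0 1 0 1 0
G_A(8) = 0.
Heap B, S = {1, 7}:
G(0) = 0
G(1) = mex{0} = 1
G(2) = mex{1} = 0
G(3) = mex{0} = 1
G(4) = mex{1} = 0
G(5) = mex{0} = 1
G(6) = mex{1} = 0
G(7) = mex{0,0} = 1
G(8) = mex{1,1} = 0
G(9) = mex{0,0} = 1
G(10) = mex{1,1} = 0
G(11) = mex{0,0} = 1
G(12) = mex{1,1} = 0
G(13) = mex{0,0} = 1
G(14) = mex{1,1} = 0
G(15) = mex{0,0} = 1
G(16) = mex{1,1} = 0
G(17) = mex{0,0} = 1
G(18) = mex{1,1} = 0
G(19) = mex{0,0} = 1
G_B(19) = 1.
Combined Grundy value = 0 ⊕ 1 = 1.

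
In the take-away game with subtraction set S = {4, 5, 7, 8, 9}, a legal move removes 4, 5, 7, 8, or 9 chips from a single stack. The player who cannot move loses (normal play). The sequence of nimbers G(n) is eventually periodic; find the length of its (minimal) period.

G(0) = 0
G(1) = mex{} = 0
G(2) = mex{} = 0
G(3) = mex{} = 0
G(4) = mex{0} = 1
G(5) = mex{0,0} = 1
G(6) = mex{0,0} = 1
G(7) = mex{0,0,0} = 1
G(8) = mex{1,0,0,0} = 2
G(9) = mex{1,1,0,0,0} = 2
G(10) = mex{1,1,0,0,0} = 2
G(11) = mex{1,1,1,0,0} = 2
G(12) = mex{2,1,1,1,0} = 3
G(13) = mex{2,2,1,1,1} = 0
G(14) = mex{2,2,1,1,1} = 0
G(15) = mex{2,2,2,1,1} = 0
G(16) = mex{3,2,2,2,1} = 0
G(17) = mex{0,3,2,2,2} = 1
G(18) = mex{0,0,2,2,2} = 1
G(19) = mex{0,0,3,2,2} = 1
G(20) = mex{0,0,0,3,2} = 1
G(21) = mex{1,0,0,0,3} = 2
G(22) = mex{1,1,0,0,0} = 2
G(23) = mex{1,1,0,0,0} = 2
G(24) = mex{1,1,1,0,0} = 2
G(25) = mex{2,1,1,1,0} = 3
G(26) = mex{2,2,1,1,1} = 0
G(27) = mex{2,2,1,1,1} = 0
G(n+13) = G(n) holds for n = 0,…,8 (a full window of length max(S) = 9), so the sequence is purely periodic with period 13.

13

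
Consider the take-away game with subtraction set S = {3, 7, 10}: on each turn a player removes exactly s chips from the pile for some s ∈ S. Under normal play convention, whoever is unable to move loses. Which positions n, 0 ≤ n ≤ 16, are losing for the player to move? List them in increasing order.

0, 1, 2, 6, 14, 15

G(0) = 0
G(1) = mex{} = 0
G(2) = mex{} = 0
G(3) = mex{0} = 1
G(4) = mex{0} = 1
G(5) = mex{0} = 1
G(6) = mex{1} = 0
G(7) = mex{1,0} = 2
G(8) = mex{1,0} = 2
G(9) = mex{0,0} = 1
G(10) = mex{2,1,0} = 3
G(11) = mex{2,1,0} = 3
G(12) = mex{1,1,0} = 2
G(13) = mex{3,0,1} = 2
G(14) = mex{3,2,1} = 0
G(15) = mex{2,2,1} = 0
G(16) = mex{2,1,0} = 3
P-positions are exactly the n with G(n) = 0.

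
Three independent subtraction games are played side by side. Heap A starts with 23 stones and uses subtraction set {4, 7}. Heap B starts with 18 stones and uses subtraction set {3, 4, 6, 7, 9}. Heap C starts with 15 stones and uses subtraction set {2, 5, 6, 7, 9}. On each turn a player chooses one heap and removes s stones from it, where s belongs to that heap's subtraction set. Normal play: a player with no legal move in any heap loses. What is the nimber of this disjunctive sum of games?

2

Heap A, S = {4, 7}:
n :  0  1  2  3  4  5  6  7  8  9 10 11 12 13 14 15 16 17 18 19 20 21 22 23
G :  0  0  0  0  1  1  1  1  2  2  2  0  0  0  0  1  1  1  1  2  2  2  0  0
G_A(23) = 0.
Heap B, S = {3, 4, 6, 7, 9}:
G(0) = 0
G(1) = mex{} = 0
G(2) = mex{} = 0
G(3) = mex{0} = 1
G(4) = mex{0,0} = 1
G(5) = mex{0,0} = 1
G(6) = mex{1,0,0} = 2
G(7) = mex{1,1,0,0} = 2
G(8) = mex{1,1,0,0} = 2
G(9) = mex{2,1,1,0,0} = 3
G(10) = mex{2,2,1,1,0} = 3
G(11) = mex{2,2,1,1,0} = 3
G(12) = mex{3,2,2,1,1} = 0
G(13) = mex{3,3,2,2,1} = 0
G(14) = mex{3,3,2,2,1} = 0
G(15) = mex{0,3,3,2,2} = 1
G(16) = mex{0,0,3,3,2} = 1
G(17) = mex{0,0,3,3,2} = 1
G(18) = mex{1,0,0,3,3} = 2
G_B(18) = 2.
Heap C, S = {2, 5, 6, 7, 9}:
G(0) = 0
G(1) = mex{} = 0
G(2) = mex{0} = 1
G(3) = mex{0} = 1
G(4) = mex{1} = 0
G(5) = mex{1,0} = 2
G(6) = mex{0,0,0} = 1
G(7) = mex{2,1,0,0} = 3
G(8) = mex{1,1,1,0} = 2
G(9) = mex{3,0,1,1,0} = 2
G(10) = mex{2,2,0,1,0} = 3
G(11) = mex{2,1,2,0,1} = 3
G(12) = mex{3,3,1,2,1} = 0
G(13) = mex{3,2,3,1,0} = 4
G(14) = mex{0,2,2,3,2} = 1
G(15) = mex{4,3,2,2,1} = 0
G_C(15) = 0.
Combined Grundy value = 0 ⊕ 2 ⊕ 0 = 2.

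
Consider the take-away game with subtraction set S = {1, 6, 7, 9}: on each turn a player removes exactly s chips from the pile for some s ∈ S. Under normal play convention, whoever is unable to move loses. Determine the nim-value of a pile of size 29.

G(0) = 0
G(1) = mex{0} = 1
G(2) = mex{1} = 0
G(3) = mex{0} = 1
G(4) = mex{1} = 0
G(5) = mex{0} = 1
G(6) = mex{1,0} = 2
G(7) = mex{2,1,0} = 3
G(8) = mex{3,0,1} = 2
G(9) = mex{2,1,0,0} = 3
G(10) = mex{3,0,1,1} = 2
G(11) = mex{2,1,0,0} = 3
G(12) = mex{3,2,1,1} = 0
G(13) = mex{0,3,2,0} = 1
G(14) = mex{1,2,3,1} = 0
G(15) = mex{0,3,2,2} = 1
G(16) = mex{1,2,3,3} = 0
G(17) = mex{0,3,2,2} = 1
G(18) = mex{1,0,3,3} = 2
G(19) = mex{2,1,0,2} = 3
G(20) = mex{3,0,1,3} = 2
G(21) = mex{2,1,0,0} = 3
G(22) = mex{3,0,1,1} = 2
G(23) = mex{2,1,0,0} = 3
G(24) = mex{3,2,1,1} = 0
G(25) = mex{0,3,2,0} = 1
G(26) = mex{1,2,3,1} = 0
G(27) = mex{0,3,2,2} = 1
G(28) = mex{1,2,3,3} = 0
G(29) = mex{0,3,2,2} = 1

1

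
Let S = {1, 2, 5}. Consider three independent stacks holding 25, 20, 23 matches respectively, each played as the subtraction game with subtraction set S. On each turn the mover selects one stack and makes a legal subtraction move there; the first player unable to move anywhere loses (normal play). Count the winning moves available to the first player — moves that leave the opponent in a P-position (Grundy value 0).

All stacks use S = {1, 2, 5}:
G(0) = 0
G(1) = mex{0} = 1
G(2) = mex{1,0} = 2
G(3) = mex{2,1} = 0
G(4) = mex{0,2} = 1
G(5) = mex{1,0,0} = 2
G(6) = mex{2,1,1} = 0
G(7) = mex{0,2,2} = 1
G(8) = mex{1,0,0} = 2
G(9) = mex{2,1,1} = 0
G(10) = mex{0,2,2} = 1
G(11) = mex{1,0,0} = 2
G(12) = mex{2,1,1} = 0
G(13) = mex{0,2,2} = 1
G(14) = mex{1,0,0} = 2
G(15) = mex{2,1,1} = 0
G(16) = mex{0,2,2} = 1
G(17) = mex{1,0,0} = 2
G(18) = mex{2,1,1} = 0
G(19) = mex{0,2,2} = 1
G(20) = mex{1,0,0} = 2
G(21) = mex{2,1,1} = 0
G(22) = mex{0,2,2} = 1
G(23) = mex{1,0,0} = 2
G(24) = mex{2,1,1} = 0
G(25) = mex{0,2,2} = 1
Stack A: G(25) = 1.
Stack B: G(20) = 2.
Stack C: G(23) = 2.
Combined Grundy value = 1 ⊕ 2 ⊕ 2 = 1.
A winning move leaves total XOR = 0, i.e. changes one component's Grundy value g to g ⊕ X where X is the current total.
Stack A: need g' = 1⊕1 = 0. Options: 25−1→G=0, 25−2→G=2, 25−5→G=2. Hits: 1.
Stack B: need g' = 2⊕1 = 3. Options: 20−1→G=1, 20−2→G=0, 20−5→G=0. Hits: 0.
Stack C: need g' = 2⊕1 = 3. Options: 23−1→G=1, 23−2→G=0, 23−5→G=0. Hits: 0.

1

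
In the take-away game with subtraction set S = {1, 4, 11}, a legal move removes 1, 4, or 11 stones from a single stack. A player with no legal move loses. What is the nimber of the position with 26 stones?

G(0) = 0
G(1) = mex{0} = 1
G(2) = mex{1} = 0
G(3) = mex{0} = 1
G(4) = mex{1,0} = 2
G(5) = mex{2,1} = 0
G(6) = mex{0,0} = 1
G(7) = mex{1,1} = 0
G(8) = mex{0,2} = 1
G(9) = mex{1,0} = 2
G(10) = mex{2,1} = 0
G(11) = mex{0,0,0} = 1
G(12) = mex{1,1,1} = 0
G(13) = mex{0,2,0} = 1
G(14) = mex{1,0,1} = 2
G(15) = mex{2,1,2} = 0
G(16) = mex{0,0,0} = 1
G(17) = mex{1,1,1} = 0
G(18) = mex{0,2,0} = 1
G(19) = mex{1,0,1} = 2
G(20) = mex{2,1,2} = 0
G(21) = mex{0,0,0} = 1
G(22) = mex{1,1,1} = 0
G(23) = mex{0,2,0} = 1
G(24) = mex{1,0,1} = 2
G(25) = mex{2,1,2} = 0
G(26) = mex{0,0,0} = 1

1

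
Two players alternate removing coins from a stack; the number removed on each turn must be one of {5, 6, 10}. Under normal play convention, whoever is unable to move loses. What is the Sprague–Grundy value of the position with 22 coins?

1

n :  0  1  2  3  4  5  6  7  8  9 10 11 12 13 14 15 16 17 18 19 20 21 22
G :  0  0  0  0  0  1  1  1  1  1  2  2  2  2  2  0  0  0  0  0  1  1  1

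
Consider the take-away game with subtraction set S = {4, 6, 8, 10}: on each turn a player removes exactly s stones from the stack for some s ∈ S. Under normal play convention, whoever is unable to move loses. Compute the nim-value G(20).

n :  0  1  2  3  4  5  6  7  8  9 10 11 12 13 14 15 16 17 18 19 20
G :  0  0  0  0  1  1  1  1  2  2  2  2  3  3  0  0  0  0  1  1  1

1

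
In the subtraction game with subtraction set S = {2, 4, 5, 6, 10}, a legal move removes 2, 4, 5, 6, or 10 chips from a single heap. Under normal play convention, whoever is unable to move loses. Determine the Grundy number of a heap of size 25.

0

G(0) = 0
G(1) = mex{} = 0
G(2) = mex{0} = 1
G(3) = mex{0} = 1
G(4) = mex{1,0} = 2
G(5) = mex{1,0,0} = 2
G(6) = mex{2,1,0,0} = 3
G(7) = mex{2,1,1,0} = 3
G(8) = mex{3,2,1,1} = 0
G(9) = mex{3,2,2,1} = 0
G(10) = mex{0,3,2,2,0} = 1
G(11) = mex{0,3,3,2,0} = 1
G(12) = mex{1,0,3,3,1} = 2
G(13) = mex{1,0,0,3,1} = 2
G(14) = mex{2,1,0,0,2} = 3
G(15) = mex{2,1,1,0,2} = 3
G(16) = mex{3,2,1,1,3} = 0
G(17) = mex{3,2,2,1,3} = 0
G(18) = mex{0,3,2,2,0} = 1
G(19) = mex{0,3,3,2,0} = 1
G(20) = mex{1,0,3,3,1} = 2
G(21) = mex{1,0,0,3,1} = 2
G(22) = mex{2,1,0,0,2} = 3
G(23) = mex{2,1,1,0,2} = 3
G(24) = mex{3,2,1,1,3} = 0
G(25) = mex{3,2,2,1,3} = 0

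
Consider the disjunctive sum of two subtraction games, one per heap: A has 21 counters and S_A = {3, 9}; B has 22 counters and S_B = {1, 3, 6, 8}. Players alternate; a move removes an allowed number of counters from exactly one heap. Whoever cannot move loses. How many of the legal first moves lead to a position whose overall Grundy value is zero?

Heap A, S = {3, 9}:
G(0) = 0
G(1) = mex{} = 0
G(2) = mex{} = 0
G(3) = mex{0} = 1
G(4) = mex{0} = 1
G(5) = mex{0} = 1
G(6) = mex{1} = 0
G(7) = mex{1} = 0
G(8) = mex{1} = 0
G(9) = mex{0,0} = 1
G(10) = mex{0,0} = 1
G(11) = mex{0,0} = 1
G(12) = mex{1,1} = 0
G(13) = mex{1,1} = 0
G(14) = mex{1,1} = 0
G(15) = mex{0,0} = 1
G(16) = mex{0,0} = 1
G(17) = mex{0,0} = 1
G(18) = mex{1,1} = 0
G(19) = mex{1,1} = 0
G(20) = mex{1,1} = 0
G(21) = mex{0,0} = 1
G_A(21) = 1.
Heap B, S = {1, 3, 6, 8}:
G(0) = 0
G(1) = mex{0} = 1
G(2) = mex{1} = 0
G(3) = mex{0,0} = 1
G(4) = mex{1,1} = 0
G(5) = mex{0,0} = 1
G(6) = mex{1,1,0} = 2
G(7) = mex{2,0,1} = 3
G(8) = mex{3,1,0,0} = 2
G(9) = mex{2,2,1,1} = 0
G(10) = mex{0,3,0,0} = 1
G(11) = mex{1,2,1,1} = 0
G(12) = mex{0,0,2,0} = 1
G(13) = mex{1,1,3,1} = 0
G(14) = mex{0,0,2,2} = 1
G(15) = mex{1,1,0,3} = 2
G(16) = mex{2,0,1,2} = 3
G(17) = mex{3,1,0,0} = 2
G(18) = mex{2,2,1,1} = 0
G(19) = mex{0,3,0,0} = 1
G(20) = mex{1,2,1,1} = 0
G(21) = mex{0,0,2,0} = 1
G(22) = mex{1,1,3,1} = 0
G_B(22) = 0.
Combined Grundy value = 1 ⊕ 0 = 1.
A winning move leaves total XOR = 0, i.e. changes one component's Grundy value g to g ⊕ X where X is the current total.
Heap A: need g' = 1⊕1 = 0. Options: 21−3→G=0, 21−9→G=0. Hits: 2.
Heap B: need g' = 0⊕1 = 1. Options: 22−1→G=1, 22−3→G=1, 22−6→G=3, 22−8→G=1. Hits: 3.

5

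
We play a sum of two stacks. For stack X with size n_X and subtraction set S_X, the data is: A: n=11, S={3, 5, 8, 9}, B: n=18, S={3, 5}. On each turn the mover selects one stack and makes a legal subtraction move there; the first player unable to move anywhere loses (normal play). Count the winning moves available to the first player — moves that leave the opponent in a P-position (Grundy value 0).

Stack A, S = {3, 5, 8, 9}:
n :  0  1  2  3  4  5  6  7  8  9 10 11
G :  0  0  0  1  1  1  2  2  2  3  3  3
G_A(11) = 3.
Stack B, S = {3, 5}:
G(0) = 0
G(1) = mex{} = 0
G(2) = mex{} = 0
G(3) = mex{0} = 1
G(4) = mex{0} = 1
G(5) = mex{0,0} = 1
G(6) = mex{1,0} = 2
G(7) = mex{1,0} = 2
G(8) = mex{1,1} = 0
G(9) = mex{2,1} = 0
G(10) = mex{2,1} = 0
G(11) = mex{0,2} = 1
G(12) = mex{0,2} = 1
G(13) = mex{0,0} = 1
G(14) = mex{1,0} = 2
G(15) = mex{1,0} = 2
G(16) = mex{1,1} = 0
G(17) = mex{2,1} = 0
G(18) = mex{2,1} = 0
G_B(18) = 0.
Combined Grundy value = 3 ⊕ 0 = 3.
A winning move leaves total XOR = 0, i.e. changes one component's Grundy value g to g ⊕ X where X is the current total.
Stack A: need g' = 3⊕3 = 0. Options: 11−3→G=2, 11−5→G=2, 11−8→G=1, 11−9→G=0. Hits: 1.
Stack B: need g' = 0⊕3 = 3. Options: 18−3→G=2, 18−5→G=1. Hits: 0.

1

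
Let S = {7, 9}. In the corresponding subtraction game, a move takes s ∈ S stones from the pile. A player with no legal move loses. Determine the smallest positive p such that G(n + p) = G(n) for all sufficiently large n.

16

n :  0  1  2  3  4  5  6  7  8  9 10 11 12 13 14 15 16 17 18 19 20 21 22 23 24 25 26 27 28 29 30 31 32 33
G :  0  0  0  0  0  0  0  1  1  1  1  1  1  1  2  2  0  0  0  0  0  0  0  1  1  1  1  1  1  1  2  2  0  0
G(n+16) = G(n) holds for n = 0,…,8 (a full window of length max(S) = 9), so the sequence is purely periodic with period 16.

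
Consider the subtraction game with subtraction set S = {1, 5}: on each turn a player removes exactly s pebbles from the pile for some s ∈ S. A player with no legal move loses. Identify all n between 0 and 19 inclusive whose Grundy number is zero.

0, 2, 4, 6, 8, 10, 12, 14, 16, 18

n :  0  1  2  3  4  5  6  7  8  9 10 11 12 13 14 15 16 17 18 19
G :  0  1  0  1  0  1  0  1  0  1  0  1  0  1  0  1  0  1  0  1
P-positions are exactly the n with G(n) = 0.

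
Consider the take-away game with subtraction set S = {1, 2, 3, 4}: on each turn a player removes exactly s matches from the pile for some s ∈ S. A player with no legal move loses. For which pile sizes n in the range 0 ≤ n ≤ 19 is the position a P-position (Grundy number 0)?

n :  0  1  2  3  4  5  6  7  8  9 10 11 12 13 14 15 16 17 18 19
G :  0  1  2  3  4  0  1  2  3  4  0  1  2  3  4  0  1  2  3  4
P-positions are exactly the n with G(n) = 0.

0, 5, 10, 15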